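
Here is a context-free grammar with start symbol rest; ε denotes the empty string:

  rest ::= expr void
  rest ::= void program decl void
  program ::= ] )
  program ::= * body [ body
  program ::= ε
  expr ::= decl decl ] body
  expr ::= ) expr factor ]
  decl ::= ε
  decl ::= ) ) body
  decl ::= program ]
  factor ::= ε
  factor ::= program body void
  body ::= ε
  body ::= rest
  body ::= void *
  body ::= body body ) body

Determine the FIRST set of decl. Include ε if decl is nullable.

{ ), *, ], ε }

decl ::= ε contributes ε.
decl ::= ) ) body contributes {)}.
From decl ::= program ]: program nullable, take FIRST(program) ∪ {]} = { *, ] }.
Union: FIRST(decl) = { ), *, ], ε }.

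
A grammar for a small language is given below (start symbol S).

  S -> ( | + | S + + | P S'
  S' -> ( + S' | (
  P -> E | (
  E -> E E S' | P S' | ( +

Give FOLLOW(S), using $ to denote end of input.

{ $, + }

S is the start symbol, so $ ∈ FOLLOW(S).
In S -> S + +: add FIRST(+ +) = { + }.
Union: FOLLOW(S) = { $, + }.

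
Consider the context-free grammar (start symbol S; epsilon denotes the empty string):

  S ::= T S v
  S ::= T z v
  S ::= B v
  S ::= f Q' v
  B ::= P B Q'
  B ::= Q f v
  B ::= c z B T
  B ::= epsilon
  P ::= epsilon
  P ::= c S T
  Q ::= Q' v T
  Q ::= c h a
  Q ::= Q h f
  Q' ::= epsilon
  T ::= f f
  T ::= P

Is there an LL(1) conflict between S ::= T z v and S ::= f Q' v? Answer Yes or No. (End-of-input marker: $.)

FIRST(T z v) = { c, f, z } and FIRST(f Q' v) = { f }.
Both contain f, so the two alternatives are not disjoint — LL(1) conflict.

Yes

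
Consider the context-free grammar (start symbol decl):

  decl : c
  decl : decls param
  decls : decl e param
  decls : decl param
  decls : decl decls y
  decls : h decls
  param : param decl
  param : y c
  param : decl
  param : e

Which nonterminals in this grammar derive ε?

No nonterminal has an empty production or an RHS whose symbols are all nullable.

{ } (none)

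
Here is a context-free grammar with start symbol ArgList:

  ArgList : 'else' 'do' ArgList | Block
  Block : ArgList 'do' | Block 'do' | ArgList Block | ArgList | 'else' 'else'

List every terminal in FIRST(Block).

{ 'else' }

From Block : ArgList 'do': add FIRST(ArgList) = { 'else' }.
From Block : Block 'do': add FIRST(Block) = { 'else' }.
From Block : ArgList Block: add FIRST(ArgList) = { 'else' }.
From Block : ArgList: add FIRST(ArgList) = { 'else' }.
Block : 'else' 'else' contributes {'else'}.
Union: FIRST(Block) = { 'else' }.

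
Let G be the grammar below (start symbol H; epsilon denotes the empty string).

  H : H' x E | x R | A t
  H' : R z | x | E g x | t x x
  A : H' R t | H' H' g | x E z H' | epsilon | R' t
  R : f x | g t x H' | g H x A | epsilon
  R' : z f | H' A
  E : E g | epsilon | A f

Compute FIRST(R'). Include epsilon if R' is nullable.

{ f, g, t, x, z }

R' : z f contributes {z}.
From R' : H' A: add FIRST(H') = { f, g, t, x, z }.
Union: FIRST(R') = { f, g, t, x, z }.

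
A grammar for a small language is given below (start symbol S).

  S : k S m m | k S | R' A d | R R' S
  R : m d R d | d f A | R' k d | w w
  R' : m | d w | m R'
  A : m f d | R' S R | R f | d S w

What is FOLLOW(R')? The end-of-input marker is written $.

In S : R' A d: add FIRST(A d) = { d, m, w }.
In S : R R' S: add FIRST(S) = { d, k, m, w }.
In R : R' k d: add FIRST(k d) = { k }.
In R' : m R': R' is at the end, add FOLLOW(R') = { d, k, m, w }.
In A : R' S R: add FIRST(S R) = { d, k, m, w }.
Union: FOLLOW(R') = { d, k, m, w }.

{ d, k, m, w }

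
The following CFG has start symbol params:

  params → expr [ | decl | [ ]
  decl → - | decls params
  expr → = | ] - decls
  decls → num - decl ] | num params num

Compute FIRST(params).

{ -, =, [, ], num }

From params → expr [: add FIRST(expr) = { =, ] }.
From params → decl: add FIRST(decl) = { -, num }.
params → [ ] contributes {[}.
Union: FIRST(params) = { -, =, [, ], num }.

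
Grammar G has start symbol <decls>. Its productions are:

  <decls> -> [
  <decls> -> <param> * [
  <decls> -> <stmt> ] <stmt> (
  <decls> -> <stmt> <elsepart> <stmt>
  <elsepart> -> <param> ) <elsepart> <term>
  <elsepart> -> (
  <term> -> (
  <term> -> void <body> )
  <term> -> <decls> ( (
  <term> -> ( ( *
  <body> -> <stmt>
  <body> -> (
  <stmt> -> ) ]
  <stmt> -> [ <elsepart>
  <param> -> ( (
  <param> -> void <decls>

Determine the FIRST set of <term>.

{ (, ), [, void }

<term> -> ( contributes {(}.
<term> -> void <body> ) contributes {void}.
From <term> -> <decls> ( (: add FIRST(<decls>) = { (, ), [, void }.
<term> -> ( ( * contributes {(}.
Union: FIRST(<term>) = { (, ), [, void }.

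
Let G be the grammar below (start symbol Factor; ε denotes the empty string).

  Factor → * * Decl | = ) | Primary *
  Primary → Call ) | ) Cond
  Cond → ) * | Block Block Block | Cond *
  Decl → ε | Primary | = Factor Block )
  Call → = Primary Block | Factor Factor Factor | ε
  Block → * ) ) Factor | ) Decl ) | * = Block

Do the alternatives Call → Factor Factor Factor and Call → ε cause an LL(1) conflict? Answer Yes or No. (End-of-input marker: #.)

Yes

FIRST(Factor Factor Factor) = { ), *, = } and FIRST(ε) = { ε }.
The second alternative is nullable and FOLLOW(Call) = { ) } shares ) with FIRST of the first — conflict.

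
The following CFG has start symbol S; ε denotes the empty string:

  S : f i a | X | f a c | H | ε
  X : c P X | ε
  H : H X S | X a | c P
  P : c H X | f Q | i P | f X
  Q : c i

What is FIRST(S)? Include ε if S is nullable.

S : f i a contributes {f}.
From S : X: add FIRST(X) = { c, ε } (including ε since X is nullable).
S : f a c contributes {f}.
From S : H: add FIRST(H) = { a, c }.
S : ε contributes ε.
Union: FIRST(S) = { a, c, f, ε }.

{ a, c, f, ε }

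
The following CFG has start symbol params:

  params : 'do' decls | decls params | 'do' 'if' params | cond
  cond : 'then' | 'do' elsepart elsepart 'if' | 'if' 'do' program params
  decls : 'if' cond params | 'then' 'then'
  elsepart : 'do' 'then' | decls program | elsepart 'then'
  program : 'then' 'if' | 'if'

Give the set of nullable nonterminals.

{ } (none)

No nonterminal has an empty production or an RHS whose symbols are all nullable.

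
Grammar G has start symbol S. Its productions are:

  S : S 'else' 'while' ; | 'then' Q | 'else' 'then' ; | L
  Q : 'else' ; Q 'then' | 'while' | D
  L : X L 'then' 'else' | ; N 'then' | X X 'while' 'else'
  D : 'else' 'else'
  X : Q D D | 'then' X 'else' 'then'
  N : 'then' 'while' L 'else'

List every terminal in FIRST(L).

{ 'else', 'then', 'while', ; }

From L : X L 'then' 'else': add FIRST(X) = { 'else', 'then', 'while' }.
L : ; N 'then' contributes {;}.
From L : X X 'while' 'else': add FIRST(X) = { 'else', 'then', 'while' }.
Union: FIRST(L) = { 'else', 'then', 'while', ; }.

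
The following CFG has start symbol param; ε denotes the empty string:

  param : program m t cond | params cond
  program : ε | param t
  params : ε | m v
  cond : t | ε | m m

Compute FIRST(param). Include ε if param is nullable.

{ m, t, ε }

From param : program m t cond: program nullable, take FIRST(program) ∪ {m} = { m, t }.
From param : params cond: params, cond nullable, take FIRST(params) ∪ FIRST(cond) = { m, t }; also ε since the whole RHS is nullable.
Union: FIRST(param) = { m, t, ε }.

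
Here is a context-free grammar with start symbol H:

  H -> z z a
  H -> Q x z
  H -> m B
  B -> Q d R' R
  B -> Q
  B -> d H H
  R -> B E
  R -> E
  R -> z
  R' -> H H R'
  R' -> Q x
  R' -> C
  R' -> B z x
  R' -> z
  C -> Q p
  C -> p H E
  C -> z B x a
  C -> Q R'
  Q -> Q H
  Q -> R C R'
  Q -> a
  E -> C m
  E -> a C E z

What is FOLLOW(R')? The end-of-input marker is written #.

{ #, a, d, m, p, x, z }

In B -> Q d R' R: add FIRST(R) = { a, d, p, z }.
In R' -> H H R': R' is at the end, add FOLLOW(R') = { #, a, d, m, p, x, z }.
In C -> Q R': R' is at the end, add FOLLOW(C) = { #, a, d, m, p, x, z }.
In Q -> R C R': R' is at the end, add FOLLOW(Q) = { #, a, d, m, p, x, z }.
Union: FOLLOW(R') = { #, a, d, m, p, x, z }.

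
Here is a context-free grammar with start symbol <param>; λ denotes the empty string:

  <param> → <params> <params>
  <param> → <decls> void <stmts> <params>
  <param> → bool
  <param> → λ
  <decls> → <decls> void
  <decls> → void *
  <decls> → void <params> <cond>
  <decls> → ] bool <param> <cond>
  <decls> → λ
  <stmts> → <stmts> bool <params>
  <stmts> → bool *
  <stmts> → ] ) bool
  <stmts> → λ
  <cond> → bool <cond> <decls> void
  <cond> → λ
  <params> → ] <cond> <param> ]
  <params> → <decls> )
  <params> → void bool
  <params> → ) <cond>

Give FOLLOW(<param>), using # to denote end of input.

<param> is the start symbol, so # ∈ FOLLOW(<param>).
In <decls> → ] bool <param> <cond>: add FIRST(<cond>)\{λ} = { bool }.
  Since <cond> is nullable, also add FOLLOW(<decls>) = { ), void }.
In <params> → ] <cond> <param> ]: add FIRST(]) = { ] }.
Union: FOLLOW(<param>) = { #, ), ], bool, void }.

{ #, ), ], bool, void }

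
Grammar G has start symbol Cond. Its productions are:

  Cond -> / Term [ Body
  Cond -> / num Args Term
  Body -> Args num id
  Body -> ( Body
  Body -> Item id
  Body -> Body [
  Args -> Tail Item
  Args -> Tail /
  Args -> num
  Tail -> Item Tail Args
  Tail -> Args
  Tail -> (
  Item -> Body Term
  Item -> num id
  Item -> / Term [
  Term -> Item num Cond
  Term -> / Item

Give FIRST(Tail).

{ (, /, num }

From Tail -> Item Tail Args: add FIRST(Item) = { (, /, num }.
From Tail -> Args: add FIRST(Args) = { (, /, num }.
Tail -> ( contributes {(}.
Union: FIRST(Tail) = { (, /, num }.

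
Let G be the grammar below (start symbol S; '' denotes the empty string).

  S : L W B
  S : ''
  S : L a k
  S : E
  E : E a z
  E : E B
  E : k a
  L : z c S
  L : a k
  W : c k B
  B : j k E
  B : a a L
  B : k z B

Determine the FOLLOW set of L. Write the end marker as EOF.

In S : L W B: add FIRST(W B) = { c }.
In S : L a k: add FIRST(a k) = { a }.
In B : a a L: L is at the end, add FOLLOW(B) = { EOF, a, c, j, k }.
Union: FOLLOW(L) = { EOF, a, c, j, k }.

{ EOF, a, c, j, k }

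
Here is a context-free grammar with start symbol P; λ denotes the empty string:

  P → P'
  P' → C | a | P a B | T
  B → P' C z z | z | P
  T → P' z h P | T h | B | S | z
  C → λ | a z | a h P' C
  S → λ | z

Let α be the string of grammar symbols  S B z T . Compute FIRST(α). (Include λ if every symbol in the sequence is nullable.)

{ a, h, z }

Add FIRST(S)\{λ} = { z }; S is nullable, continue.
Add FIRST(B)\{λ} = { a, h, z }; B is nullable, continue.
z is a terminal; add {z} and stop.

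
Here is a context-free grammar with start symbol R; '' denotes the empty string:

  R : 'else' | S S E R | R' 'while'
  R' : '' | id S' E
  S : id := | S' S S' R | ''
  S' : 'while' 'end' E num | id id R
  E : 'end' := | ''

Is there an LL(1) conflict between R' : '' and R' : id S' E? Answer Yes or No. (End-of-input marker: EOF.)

FIRST('') = { '' } and FIRST(id S' E) = { id }.
The first is nullable but FOLLOW(R') = { 'while' } is disjoint from FIRST of the second.

No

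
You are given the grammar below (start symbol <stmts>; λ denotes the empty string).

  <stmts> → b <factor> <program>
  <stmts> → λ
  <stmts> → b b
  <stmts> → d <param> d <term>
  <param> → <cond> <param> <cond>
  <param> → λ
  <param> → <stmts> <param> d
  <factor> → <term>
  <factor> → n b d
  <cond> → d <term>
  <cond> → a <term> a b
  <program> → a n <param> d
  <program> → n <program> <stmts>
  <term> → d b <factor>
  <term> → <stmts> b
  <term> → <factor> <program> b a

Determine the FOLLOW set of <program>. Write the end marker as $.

{ $, a, b, d }

In <stmts> → b <factor> <program>: <program> is at the end, add FOLLOW(<stmts>) = { $, a, b, d }.
In <program> → n <program> <stmts>: add FIRST(<stmts>)\{λ} = { b, d }.
  Since <stmts> is nullable, also add FOLLOW(<program>) = { $, a, b, d }.
In <term> → <factor> <program> b a: add FIRST(b a) = { b }.
Union: FOLLOW(<program>) = { $, a, b, d }.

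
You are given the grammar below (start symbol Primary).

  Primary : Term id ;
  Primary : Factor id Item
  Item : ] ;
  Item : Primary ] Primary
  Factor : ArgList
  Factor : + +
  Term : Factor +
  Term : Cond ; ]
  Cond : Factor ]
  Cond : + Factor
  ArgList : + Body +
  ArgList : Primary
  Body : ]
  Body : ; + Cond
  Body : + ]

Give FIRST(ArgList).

{ + }

ArgList : + Body + contributes {+}.
From ArgList : Primary: add FIRST(Primary) = { + }.
Union: FIRST(ArgList) = { + }.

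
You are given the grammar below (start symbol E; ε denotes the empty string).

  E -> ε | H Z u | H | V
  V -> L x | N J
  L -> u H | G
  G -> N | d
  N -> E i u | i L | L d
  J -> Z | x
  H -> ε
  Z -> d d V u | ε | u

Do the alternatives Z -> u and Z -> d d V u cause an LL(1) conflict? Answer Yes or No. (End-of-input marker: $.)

FIRST(u) = { u } and FIRST(d d V u) = { d }.
The FIRST sets are disjoint and neither alternative is nullable — no conflict.

No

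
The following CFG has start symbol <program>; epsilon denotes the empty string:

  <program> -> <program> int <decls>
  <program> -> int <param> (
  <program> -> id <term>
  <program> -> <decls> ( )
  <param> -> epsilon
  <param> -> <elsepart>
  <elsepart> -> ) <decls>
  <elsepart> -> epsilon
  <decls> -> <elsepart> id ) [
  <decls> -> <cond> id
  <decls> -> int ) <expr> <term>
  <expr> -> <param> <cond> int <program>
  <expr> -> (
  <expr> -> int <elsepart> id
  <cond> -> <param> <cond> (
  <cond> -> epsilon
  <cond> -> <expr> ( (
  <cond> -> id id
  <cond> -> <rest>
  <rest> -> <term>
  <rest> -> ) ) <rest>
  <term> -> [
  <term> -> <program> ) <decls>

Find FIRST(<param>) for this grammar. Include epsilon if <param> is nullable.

<param> -> epsilon contributes epsilon.
From <param> -> <elsepart>: add FIRST(<elsepart>) = { ), epsilon } (including epsilon since <elsepart> is nullable).
Union: FIRST(<param>) = { ), epsilon }.

{ ), epsilon }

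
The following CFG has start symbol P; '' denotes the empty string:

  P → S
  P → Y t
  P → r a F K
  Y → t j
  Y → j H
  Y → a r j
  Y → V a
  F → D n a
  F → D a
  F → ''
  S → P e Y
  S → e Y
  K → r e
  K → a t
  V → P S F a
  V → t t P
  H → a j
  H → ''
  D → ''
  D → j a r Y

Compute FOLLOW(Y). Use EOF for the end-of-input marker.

In P → Y t: add FIRST(t) = { t }.
In S → P e Y: Y is at the end, add FOLLOW(S) = { EOF, a, e, j, n, r, t }.
In S → e Y: Y is at the end, add FOLLOW(S) = { EOF, a, e, j, n, r, t }.
In D → j a r Y: Y is at the end, add FOLLOW(D) = { a, n }.
Union: FOLLOW(Y) = { EOF, a, e, j, n, r, t }.

{ EOF, a, e, j, n, r, t }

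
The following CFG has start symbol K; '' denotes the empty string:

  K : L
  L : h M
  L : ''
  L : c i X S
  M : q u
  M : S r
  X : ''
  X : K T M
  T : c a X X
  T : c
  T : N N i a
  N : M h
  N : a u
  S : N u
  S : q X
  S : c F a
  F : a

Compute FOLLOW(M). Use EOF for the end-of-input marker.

In L : h M: M is at the end, add FOLLOW(L) = { EOF, a, c, q }.
In X : K T M: M is at the end, add FOLLOW(X) = { EOF, a, c, h, q, r }.
In N : M h: add FIRST(h) = { h }.
Union: FOLLOW(M) = { EOF, a, c, h, q, r }.

{ EOF, a, c, h, q, r }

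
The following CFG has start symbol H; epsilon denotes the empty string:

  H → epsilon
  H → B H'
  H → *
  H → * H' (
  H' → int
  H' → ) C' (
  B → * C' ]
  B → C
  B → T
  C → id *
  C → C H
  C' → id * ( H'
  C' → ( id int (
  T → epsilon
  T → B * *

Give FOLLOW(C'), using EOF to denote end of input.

{ (, ] }

In H' → ) C' (: add FIRST(() = { ( }.
In B → * C' ]: add FIRST(]) = { ] }.
Union: FOLLOW(C') = { (, ] }.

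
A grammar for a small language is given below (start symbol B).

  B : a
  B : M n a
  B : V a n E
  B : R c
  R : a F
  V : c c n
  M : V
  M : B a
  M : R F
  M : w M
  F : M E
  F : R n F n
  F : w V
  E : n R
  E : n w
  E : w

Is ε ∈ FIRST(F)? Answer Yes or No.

No nonterminal in this grammar is nullable.
No production of F has an RHS whose symbols are all nullable, so F is not nullable.

No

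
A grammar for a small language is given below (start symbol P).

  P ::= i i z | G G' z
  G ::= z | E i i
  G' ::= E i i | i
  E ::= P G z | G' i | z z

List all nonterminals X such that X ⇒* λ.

No nonterminal has an empty production or an RHS whose symbols are all nullable.

{ } (none)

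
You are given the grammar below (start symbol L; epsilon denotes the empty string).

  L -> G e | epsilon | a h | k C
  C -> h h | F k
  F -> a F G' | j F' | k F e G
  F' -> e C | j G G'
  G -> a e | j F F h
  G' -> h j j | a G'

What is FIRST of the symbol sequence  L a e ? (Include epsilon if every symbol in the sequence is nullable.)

{ a, j, k }

Add FIRST(L)\{epsilon} = { a, j, k }; L is nullable, continue.
a is a terminal; add {a} and stop.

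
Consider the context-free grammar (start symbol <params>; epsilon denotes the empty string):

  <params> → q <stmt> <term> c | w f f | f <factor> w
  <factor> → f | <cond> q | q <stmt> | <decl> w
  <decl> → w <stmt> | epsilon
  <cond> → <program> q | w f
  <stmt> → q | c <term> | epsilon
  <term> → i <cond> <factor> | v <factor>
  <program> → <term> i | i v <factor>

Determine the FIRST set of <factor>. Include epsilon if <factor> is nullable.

{ f, i, q, v, w }

<factor> → f contributes {f}.
From <factor> → <cond> q: add FIRST(<cond>) = { i, v, w }.
<factor> → q <stmt> contributes {q}.
From <factor> → <decl> w: <decl> nullable, take FIRST(<decl>) ∪ {w} = { w }.
Union: FIRST(<factor>) = { f, i, q, v, w }.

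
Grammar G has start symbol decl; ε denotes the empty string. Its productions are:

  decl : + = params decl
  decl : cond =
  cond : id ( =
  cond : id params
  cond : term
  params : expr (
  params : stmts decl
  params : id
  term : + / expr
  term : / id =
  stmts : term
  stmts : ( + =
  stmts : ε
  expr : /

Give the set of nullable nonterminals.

Directly nullable (have an ε-production): stmts.
No other nonterminal has a production whose RHS symbols are all nullable.

{ stmts }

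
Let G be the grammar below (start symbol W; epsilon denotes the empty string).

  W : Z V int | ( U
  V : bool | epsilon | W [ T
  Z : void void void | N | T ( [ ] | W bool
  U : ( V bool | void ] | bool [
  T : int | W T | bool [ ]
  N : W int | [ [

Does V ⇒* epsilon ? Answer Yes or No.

V has an epsilon-production, so V ⇒ epsilon.

Yes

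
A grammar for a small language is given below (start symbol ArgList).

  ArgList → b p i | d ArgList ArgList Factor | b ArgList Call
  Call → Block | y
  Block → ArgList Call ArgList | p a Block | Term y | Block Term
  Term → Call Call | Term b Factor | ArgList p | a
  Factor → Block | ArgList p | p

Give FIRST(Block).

From Block → ArgList Call ArgList: add FIRST(ArgList) = { b, d }.
Block → p a Block contributes {p}.
From Block → Term y: add FIRST(Term) = { a, b, d, p, y }.
From Block → Block Term: add FIRST(Block) = { a, b, d, p, y }.
Union: FIRST(Block) = { a, b, d, p, y }.

{ a, b, d, p, y }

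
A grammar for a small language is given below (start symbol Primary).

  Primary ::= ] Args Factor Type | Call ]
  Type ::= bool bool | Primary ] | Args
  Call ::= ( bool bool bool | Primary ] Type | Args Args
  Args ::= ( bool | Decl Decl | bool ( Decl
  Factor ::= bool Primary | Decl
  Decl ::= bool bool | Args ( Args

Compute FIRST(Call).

Call ::= ( bool bool bool contributes {(}.
From Call ::= Primary ] Type: add FIRST(Primary) = { (, ], bool }.
From Call ::= Args Args: add FIRST(Args) = { (, bool }.
Union: FIRST(Call) = { (, ], bool }.

{ (, ], bool }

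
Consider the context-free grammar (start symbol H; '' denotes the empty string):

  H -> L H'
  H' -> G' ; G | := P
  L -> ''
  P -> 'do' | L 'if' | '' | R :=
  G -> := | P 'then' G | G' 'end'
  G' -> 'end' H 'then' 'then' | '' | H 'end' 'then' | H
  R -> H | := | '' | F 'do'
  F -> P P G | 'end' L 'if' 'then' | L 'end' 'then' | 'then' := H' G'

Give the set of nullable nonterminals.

Directly nullable (have an ''-production): L, P, G', R.
No other nonterminal has a production whose RHS symbols are all nullable.

{ G', L, P, R }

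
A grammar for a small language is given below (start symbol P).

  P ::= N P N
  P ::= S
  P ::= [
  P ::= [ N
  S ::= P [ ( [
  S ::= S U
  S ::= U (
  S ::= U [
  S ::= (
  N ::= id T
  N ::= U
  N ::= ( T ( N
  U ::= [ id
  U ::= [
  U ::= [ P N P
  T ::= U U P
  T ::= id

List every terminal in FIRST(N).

{ (, [, id }

N ::= id T contributes {id}.
From N ::= U: add FIRST(U) = { [ }.
N ::= ( T ( N contributes {(}.
Union: FIRST(N) = { (, [, id }.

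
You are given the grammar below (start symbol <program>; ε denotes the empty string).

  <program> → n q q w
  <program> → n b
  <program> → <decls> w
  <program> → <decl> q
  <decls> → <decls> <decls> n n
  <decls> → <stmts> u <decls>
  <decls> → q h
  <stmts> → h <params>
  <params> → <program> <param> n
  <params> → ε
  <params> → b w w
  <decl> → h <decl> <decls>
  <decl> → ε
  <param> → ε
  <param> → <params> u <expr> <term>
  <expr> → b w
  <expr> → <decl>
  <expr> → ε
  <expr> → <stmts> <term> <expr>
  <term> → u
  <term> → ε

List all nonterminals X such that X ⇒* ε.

{ <decl>, <expr>, <param>, <params>, <term> }

Directly nullable (have an ε-production): <params>, <decl>, <param>, <expr>, <term>.
No other nonterminal has a production whose RHS symbols are all nullable.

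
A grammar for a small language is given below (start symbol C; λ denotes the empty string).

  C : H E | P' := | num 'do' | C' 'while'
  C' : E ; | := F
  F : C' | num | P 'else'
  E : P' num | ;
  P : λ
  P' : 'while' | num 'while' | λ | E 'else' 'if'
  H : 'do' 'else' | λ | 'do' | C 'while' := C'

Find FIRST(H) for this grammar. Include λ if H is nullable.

H : 'do' 'else' contributes {'do'}.
H : λ contributes λ.
H : 'do' contributes {'do'}.
From H : C 'while' := C': add FIRST(C) = { 'do', 'while', :=, ;, num }.
Union: FIRST(H) = { 'do', 'while', :=, ;, num, λ }.

{ 'do', 'while', :=, ;, num, λ }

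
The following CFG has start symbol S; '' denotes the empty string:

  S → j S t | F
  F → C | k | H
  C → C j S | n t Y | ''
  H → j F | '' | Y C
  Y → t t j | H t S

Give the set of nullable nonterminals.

{ C, F, H, S }

Directly nullable (have an ''-production): C, H.
F → C with every symbol nullable, so F is nullable.
S → F with every symbol nullable, so S is nullable.
No other nonterminal has a production whose RHS symbols are all nullable.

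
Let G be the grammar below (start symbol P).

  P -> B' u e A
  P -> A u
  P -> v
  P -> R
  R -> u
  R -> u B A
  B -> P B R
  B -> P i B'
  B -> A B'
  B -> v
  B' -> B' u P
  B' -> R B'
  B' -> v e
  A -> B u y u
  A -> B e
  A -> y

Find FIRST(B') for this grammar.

From B' -> B' u P: add FIRST(B') = { u, v }.
From B' -> R B': add FIRST(R) = { u }.
B' -> v e contributes {v}.
Union: FIRST(B') = { u, v }.

{ u, v }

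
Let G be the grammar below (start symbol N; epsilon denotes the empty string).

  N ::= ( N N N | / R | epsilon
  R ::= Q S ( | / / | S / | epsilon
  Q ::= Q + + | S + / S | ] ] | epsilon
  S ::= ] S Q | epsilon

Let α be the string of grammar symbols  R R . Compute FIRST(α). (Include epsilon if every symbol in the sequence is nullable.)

{ (, +, /, ], epsilon }

Add FIRST(R)\{epsilon} = { (, +, /, ] }; R is nullable, continue.
Add FIRST(R)\{epsilon} = { (, +, /, ] }; R is nullable, continue.
Every symbol is nullable, so include epsilon.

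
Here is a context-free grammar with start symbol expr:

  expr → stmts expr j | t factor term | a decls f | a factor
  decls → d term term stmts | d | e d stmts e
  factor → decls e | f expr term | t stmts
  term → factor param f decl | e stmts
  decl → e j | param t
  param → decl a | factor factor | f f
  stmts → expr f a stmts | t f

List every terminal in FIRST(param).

{ d, e, f, t }

From param → decl a: add FIRST(decl) = { d, e, f, t }.
From param → factor factor: add FIRST(factor) = { d, e, f, t }.
param → f f contributes {f}.
Union: FIRST(param) = { d, e, f, t }.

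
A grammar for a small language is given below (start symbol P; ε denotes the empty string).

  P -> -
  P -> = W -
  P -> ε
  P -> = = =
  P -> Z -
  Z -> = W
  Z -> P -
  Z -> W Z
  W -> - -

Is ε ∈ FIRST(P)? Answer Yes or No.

P has an ε-production, so P ⇒ ε.

Yes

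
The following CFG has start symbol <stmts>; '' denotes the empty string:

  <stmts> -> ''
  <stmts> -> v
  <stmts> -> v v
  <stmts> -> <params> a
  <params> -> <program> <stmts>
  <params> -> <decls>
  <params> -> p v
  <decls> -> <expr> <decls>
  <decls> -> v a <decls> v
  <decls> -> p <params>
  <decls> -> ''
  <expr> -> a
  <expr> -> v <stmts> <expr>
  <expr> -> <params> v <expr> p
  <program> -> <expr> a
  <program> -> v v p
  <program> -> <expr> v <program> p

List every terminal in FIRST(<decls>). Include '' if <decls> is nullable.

{ a, p, v, '' }

From <decls> -> <expr> <decls>: add FIRST(<expr>) = { a, p, v }.
<decls> -> v a <decls> v contributes {v}.
<decls> -> p <params> contributes {p}.
<decls> -> '' contributes ''.
Union: FIRST(<decls>) = { a, p, v, '' }.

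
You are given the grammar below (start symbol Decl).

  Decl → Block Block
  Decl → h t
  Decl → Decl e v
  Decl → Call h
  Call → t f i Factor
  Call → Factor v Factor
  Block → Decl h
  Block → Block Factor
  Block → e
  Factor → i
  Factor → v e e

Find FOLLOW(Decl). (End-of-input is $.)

Decl is the start symbol, so $ ∈ FOLLOW(Decl).
In Decl → Decl e v: add FIRST(e v) = { e }.
In Block → Decl h: add FIRST(h) = { h }.
Union: FOLLOW(Decl) = { $, e, h }.

{ $, e, h }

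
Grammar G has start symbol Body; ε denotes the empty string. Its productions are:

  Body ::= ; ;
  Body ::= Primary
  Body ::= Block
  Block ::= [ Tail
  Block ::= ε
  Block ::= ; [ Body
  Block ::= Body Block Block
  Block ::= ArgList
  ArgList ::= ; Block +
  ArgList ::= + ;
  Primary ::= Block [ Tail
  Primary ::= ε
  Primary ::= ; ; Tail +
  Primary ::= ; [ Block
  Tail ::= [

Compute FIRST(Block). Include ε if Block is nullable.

Block ::= [ Tail contributes {[}.
Block ::= ε contributes ε.
Block ::= ; [ Body contributes {;}.
From Block ::= Body Block Block: Body, Block, Block nullable, take FIRST(Body) ∪ FIRST(Block) ∪ FIRST(Block) = { +, ;, [ }; also ε since the whole RHS is nullable.
From Block ::= ArgList: add FIRST(ArgList) = { +, ; }.
Union: FIRST(Block) = { +, ;, [, ε }.

{ +, ;, [, ε }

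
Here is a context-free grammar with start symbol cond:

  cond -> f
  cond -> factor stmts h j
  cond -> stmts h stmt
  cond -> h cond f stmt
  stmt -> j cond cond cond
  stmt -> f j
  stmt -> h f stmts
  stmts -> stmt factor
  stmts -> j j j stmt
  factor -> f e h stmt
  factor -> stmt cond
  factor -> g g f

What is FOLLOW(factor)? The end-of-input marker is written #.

In cond -> factor stmts h j: add FIRST(stmts h j) = { f, h, j }.
In stmts -> stmt factor: factor is at the end, add FOLLOW(stmts) = { #, f, g, h, j }.
Union: FOLLOW(factor) = { #, f, g, h, j }.

{ #, f, g, h, j }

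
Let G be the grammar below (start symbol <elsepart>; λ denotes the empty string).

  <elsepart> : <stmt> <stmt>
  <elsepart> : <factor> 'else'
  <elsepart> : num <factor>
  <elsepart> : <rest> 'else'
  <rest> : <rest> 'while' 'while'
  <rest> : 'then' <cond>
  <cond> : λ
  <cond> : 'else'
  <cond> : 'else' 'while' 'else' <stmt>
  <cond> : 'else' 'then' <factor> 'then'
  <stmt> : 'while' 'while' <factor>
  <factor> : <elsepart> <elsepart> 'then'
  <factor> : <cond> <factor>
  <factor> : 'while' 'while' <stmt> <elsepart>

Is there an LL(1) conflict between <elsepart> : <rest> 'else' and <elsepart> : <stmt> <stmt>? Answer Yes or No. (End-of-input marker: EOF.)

FIRST(<rest> 'else') = { 'then' } and FIRST(<stmt> <stmt>) = { 'while' }.
The FIRST sets are disjoint and neither alternative is nullable — no conflict.

No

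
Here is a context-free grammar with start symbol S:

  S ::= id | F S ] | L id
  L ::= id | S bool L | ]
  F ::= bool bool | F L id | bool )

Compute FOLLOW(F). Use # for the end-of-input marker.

{ ], bool, id }

In S ::= F S ]: add FIRST(S ]) = { ], bool, id }.
In F ::= F L id: add FIRST(L id) = { ], bool, id }.
Union: FOLLOW(F) = { ], bool, id }.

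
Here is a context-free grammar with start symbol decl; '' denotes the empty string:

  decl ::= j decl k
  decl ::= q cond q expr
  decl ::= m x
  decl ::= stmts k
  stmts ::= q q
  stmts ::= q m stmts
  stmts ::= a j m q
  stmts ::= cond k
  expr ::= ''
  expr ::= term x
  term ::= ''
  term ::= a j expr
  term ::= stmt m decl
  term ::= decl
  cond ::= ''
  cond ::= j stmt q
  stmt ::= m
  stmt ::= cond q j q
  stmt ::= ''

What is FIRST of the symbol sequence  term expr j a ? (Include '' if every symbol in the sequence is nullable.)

Add FIRST(term)\{''} = { a, j, k, m, q }; term is nullable, continue.
Add FIRST(expr)\{''} = { a, j, k, m, q, x }; expr is nullable, continue.
j is a terminal; add {j} and stop.

{ a, j, k, m, q, x }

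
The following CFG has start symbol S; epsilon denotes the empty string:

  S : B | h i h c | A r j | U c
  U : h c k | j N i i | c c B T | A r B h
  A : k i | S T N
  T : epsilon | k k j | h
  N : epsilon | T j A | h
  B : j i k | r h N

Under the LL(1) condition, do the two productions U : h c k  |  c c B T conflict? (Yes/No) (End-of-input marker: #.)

FIRST(h c k) = { h } and FIRST(c c B T) = { c }.
The FIRST sets are disjoint and neither alternative is nullable — no conflict.

No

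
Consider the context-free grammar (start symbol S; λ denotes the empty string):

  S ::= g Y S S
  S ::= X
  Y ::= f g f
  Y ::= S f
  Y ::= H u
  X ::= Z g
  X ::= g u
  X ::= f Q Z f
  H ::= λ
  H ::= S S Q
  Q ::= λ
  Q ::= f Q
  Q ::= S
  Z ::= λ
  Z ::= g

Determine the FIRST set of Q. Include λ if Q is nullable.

{ f, g, λ }

Q ::= λ contributes λ.
Q ::= f Q contributes {f}.
From Q ::= S: add FIRST(S) = { f, g }.
Union: FIRST(Q) = { f, g, λ }.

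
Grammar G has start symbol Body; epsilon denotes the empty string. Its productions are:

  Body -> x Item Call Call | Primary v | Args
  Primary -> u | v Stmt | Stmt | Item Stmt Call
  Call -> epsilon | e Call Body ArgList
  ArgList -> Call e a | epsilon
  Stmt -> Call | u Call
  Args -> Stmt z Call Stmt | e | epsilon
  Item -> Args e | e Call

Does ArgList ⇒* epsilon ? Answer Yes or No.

ArgList has an epsilon-production, so ArgList ⇒ epsilon.

Yes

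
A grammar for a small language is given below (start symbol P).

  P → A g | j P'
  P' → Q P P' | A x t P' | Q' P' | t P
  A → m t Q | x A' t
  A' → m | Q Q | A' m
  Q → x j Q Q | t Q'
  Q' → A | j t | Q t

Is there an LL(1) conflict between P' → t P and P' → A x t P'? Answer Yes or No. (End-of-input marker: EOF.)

No

FIRST(t P) = { t } and FIRST(A x t P') = { m, x }.
The FIRST sets are disjoint and neither alternative is nullable — no conflict.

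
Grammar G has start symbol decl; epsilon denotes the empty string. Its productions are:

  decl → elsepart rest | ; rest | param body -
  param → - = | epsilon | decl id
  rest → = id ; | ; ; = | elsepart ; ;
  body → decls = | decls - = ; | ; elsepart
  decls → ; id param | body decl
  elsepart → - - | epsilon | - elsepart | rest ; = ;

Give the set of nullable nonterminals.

Directly nullable (have an epsilon-production): param, elsepart.
No other nonterminal has a production whose RHS symbols are all nullable.

{ elsepart, param }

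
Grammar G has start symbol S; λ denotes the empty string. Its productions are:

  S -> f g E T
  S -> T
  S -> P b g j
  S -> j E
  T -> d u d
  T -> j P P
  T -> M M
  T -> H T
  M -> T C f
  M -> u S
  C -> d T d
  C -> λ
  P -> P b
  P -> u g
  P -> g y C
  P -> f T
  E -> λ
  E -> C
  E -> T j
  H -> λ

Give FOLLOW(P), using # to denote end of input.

In S -> P b g j: add FIRST(b g j) = { b }.
In T -> j P P: add FIRST(P) = { f, g, u }.
In T -> j P P: P is at the end, add FOLLOW(T) = { #, b, d, f, g, j, u }.
In P -> P b: add FIRST(b) = { b }.
Union: FOLLOW(P) = { #, b, d, f, g, j, u }.

{ #, b, d, f, g, j, u }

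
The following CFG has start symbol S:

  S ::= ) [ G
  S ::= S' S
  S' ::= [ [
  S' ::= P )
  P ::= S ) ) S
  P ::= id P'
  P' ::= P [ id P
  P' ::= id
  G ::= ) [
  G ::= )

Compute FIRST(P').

{ ), [, id }

From P' ::= P [ id P: add FIRST(P) = { ), [, id }.
P' ::= id contributes {id}.
Union: FIRST(P') = { ), [, id }.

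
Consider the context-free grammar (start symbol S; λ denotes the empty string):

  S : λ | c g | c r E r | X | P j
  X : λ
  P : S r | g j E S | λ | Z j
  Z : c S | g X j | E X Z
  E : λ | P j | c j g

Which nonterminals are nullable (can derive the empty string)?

{ E, P, S, X }

Directly nullable (have an λ-production): S, X, P, E.
No other nonterminal has a production whose RHS symbols are all nullable.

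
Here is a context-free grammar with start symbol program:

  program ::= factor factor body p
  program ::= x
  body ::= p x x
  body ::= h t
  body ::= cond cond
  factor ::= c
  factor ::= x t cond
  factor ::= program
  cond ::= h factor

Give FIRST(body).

{ h, p }

body ::= p x x contributes {p}.
body ::= h t contributes {h}.
From body ::= cond cond: add FIRST(cond) = { h }.
Union: FIRST(body) = { h, p }.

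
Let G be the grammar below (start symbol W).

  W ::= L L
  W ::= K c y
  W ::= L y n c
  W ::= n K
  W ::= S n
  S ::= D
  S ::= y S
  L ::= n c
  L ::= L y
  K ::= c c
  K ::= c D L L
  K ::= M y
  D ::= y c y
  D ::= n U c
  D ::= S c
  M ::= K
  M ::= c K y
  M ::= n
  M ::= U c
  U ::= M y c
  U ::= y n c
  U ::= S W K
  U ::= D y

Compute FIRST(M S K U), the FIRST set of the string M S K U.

{ c, n, y }

Add FIRST(M) = { c, n, y }; M is not nullable, stop.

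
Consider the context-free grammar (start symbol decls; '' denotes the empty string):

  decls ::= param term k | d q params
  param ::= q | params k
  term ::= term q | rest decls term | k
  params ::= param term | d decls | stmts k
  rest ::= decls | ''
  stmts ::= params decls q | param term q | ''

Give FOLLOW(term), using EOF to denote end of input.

{ EOF, d, k, q }

In decls ::= param term k: add FIRST(k) = { k }.
In term ::= term q: add FIRST(q) = { q }.
In term ::= rest decls term: term is at the end, add FOLLOW(term) = { EOF, d, k, q }.
In params ::= param term: term is at the end, add FOLLOW(params) = { EOF, d, k, q }.
In stmts ::= param term q: add FIRST(q) = { q }.
Union: FOLLOW(term) = { EOF, d, k, q }.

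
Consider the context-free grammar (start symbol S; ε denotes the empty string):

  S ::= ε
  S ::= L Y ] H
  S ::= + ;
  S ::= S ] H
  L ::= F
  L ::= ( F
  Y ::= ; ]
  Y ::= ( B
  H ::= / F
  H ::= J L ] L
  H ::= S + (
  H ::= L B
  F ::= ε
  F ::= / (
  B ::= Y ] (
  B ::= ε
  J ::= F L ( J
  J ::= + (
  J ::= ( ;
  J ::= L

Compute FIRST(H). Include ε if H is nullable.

{ (, +, /, ;, ], ε }

H ::= / F contributes {/}.
From H ::= J L ] L: J, L nullable, take FIRST(J) ∪ FIRST(L) ∪ {]} = { (, +, /, ] }.
From H ::= S + (: S nullable, take FIRST(S) ∪ {+} = { (, +, /, ;, ] }.
From H ::= L B: L, B nullable, take FIRST(L) ∪ FIRST(B) = { (, /, ; }; also ε since the whole RHS is nullable.
Union: FIRST(H) = { (, +, /, ;, ], ε }.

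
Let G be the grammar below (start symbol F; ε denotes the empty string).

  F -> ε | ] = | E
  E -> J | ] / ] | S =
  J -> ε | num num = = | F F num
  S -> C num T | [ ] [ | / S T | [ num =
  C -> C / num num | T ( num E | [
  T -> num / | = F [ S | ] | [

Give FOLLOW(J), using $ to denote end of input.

In E -> J: J is at the end, add FOLLOW(E) = { $, /, =, [, ], num }.
Union: FOLLOW(J) = { $, /, =, [, ], num }.

{ $, /, =, [, ], num }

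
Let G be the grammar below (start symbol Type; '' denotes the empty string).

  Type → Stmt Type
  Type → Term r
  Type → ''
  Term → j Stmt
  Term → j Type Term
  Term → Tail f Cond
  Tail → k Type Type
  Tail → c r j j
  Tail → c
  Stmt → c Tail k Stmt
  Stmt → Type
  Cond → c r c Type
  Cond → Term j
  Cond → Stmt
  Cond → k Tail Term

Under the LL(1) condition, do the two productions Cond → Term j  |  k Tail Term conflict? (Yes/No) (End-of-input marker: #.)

Yes

FIRST(Term j) = { c, j, k } and FIRST(k Tail Term) = { k }.
Both contain k, so the two alternatives are not disjoint — LL(1) conflict.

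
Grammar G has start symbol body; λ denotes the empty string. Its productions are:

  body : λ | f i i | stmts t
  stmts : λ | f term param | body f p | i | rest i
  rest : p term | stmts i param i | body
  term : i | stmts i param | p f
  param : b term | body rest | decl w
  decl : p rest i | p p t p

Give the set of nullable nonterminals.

Directly nullable (have an λ-production): body, stmts.
rest : body with every symbol nullable, so rest is nullable.
param : body rest with every symbol nullable, so param is nullable.
No other nonterminal has a production whose RHS symbols are all nullable.

{ body, param, rest, stmts }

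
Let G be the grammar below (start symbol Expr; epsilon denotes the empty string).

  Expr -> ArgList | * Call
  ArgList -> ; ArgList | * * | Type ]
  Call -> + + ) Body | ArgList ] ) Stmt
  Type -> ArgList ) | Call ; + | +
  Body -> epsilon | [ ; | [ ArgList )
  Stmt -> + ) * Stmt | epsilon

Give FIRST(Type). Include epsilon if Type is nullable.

From Type -> ArgList ): add FIRST(ArgList) = { *, +, ; }.
From Type -> Call ; +: add FIRST(Call) = { *, +, ; }.
Type -> + contributes {+}.
Union: FIRST(Type) = { *, +, ; }.

{ *, +, ; }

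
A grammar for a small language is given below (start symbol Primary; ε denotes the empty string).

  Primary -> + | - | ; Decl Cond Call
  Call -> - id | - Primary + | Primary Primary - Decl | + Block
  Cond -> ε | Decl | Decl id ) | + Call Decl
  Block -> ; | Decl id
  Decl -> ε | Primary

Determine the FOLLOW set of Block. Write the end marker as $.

{ $, +, -, ;, id }

In Call -> + Block: Block is at the end, add FOLLOW(Call) = { $, +, -, ;, id }.
Union: FOLLOW(Block) = { $, +, -, ;, id }.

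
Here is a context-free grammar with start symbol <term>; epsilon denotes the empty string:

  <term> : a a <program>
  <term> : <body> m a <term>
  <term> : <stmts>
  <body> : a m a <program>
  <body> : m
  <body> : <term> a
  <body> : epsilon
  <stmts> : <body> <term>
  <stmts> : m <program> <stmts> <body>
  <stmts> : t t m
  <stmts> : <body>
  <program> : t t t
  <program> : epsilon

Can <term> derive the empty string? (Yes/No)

<term> : <stmts> and each of <stmts> is nullable, so <term> ⇒* epsilon.

Yes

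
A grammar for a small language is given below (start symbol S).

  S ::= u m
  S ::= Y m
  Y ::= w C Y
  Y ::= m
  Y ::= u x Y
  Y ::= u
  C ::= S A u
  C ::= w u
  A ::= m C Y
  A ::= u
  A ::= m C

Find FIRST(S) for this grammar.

{ m, u, w }

S ::= u m contributes {u}.
From S ::= Y m: add FIRST(Y) = { m, u, w }.
Union: FIRST(S) = { m, u, w }.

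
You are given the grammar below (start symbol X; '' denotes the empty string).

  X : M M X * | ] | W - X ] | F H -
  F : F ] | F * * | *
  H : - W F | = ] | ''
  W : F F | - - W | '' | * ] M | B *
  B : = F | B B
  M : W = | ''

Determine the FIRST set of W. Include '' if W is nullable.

From W : F F: add FIRST(F) = { * }.
W : - - W contributes {-}.
W : '' contributes ''.
W : * ] M contributes {*}.
From W : B *: add FIRST(B) = { = }.
Union: FIRST(W) = { *, -, =, '' }.

{ *, -, =, '' }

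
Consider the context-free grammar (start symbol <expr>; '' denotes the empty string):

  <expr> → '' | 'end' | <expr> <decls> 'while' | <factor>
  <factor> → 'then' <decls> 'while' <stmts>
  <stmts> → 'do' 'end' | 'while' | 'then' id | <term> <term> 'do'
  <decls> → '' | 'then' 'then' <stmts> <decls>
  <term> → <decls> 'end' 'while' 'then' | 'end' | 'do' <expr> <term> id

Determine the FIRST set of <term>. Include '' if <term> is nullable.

From <term> → <decls> 'end' 'while' 'then': <decls> nullable, take FIRST(<decls>) ∪ {'end'} = { 'end', 'then' }.
<term> → 'end' contributes {'end'}.
<term> → 'do' <expr> <term> id contributes {'do'}.
Union: FIRST(<term>) = { 'do', 'end', 'then' }.

{ 'do', 'end', 'then' }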